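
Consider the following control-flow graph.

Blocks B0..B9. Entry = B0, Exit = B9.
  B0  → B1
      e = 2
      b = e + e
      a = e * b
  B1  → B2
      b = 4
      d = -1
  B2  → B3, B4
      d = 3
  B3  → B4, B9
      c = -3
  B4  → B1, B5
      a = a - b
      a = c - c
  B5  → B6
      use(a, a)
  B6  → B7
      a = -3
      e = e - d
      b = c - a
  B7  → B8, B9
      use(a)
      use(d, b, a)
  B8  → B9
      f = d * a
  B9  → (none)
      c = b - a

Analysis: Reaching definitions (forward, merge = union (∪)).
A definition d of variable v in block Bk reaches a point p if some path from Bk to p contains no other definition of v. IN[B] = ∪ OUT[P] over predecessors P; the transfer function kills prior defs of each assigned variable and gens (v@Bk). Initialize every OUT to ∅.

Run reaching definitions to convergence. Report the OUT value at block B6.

Answer: {a@B6, b@B6, c@B3, d@B2, e@B6}

Derivation:
Fixpoint table:
  B0:   IN={}   OUT={a@B0, b@B0, e@B0}
  B1:   IN={a@B0, a@B4, b@B0, b@B1, c@B3, d@B2, e@B0}   OUT={a@B0, a@B4, b@B1, c@B3, d@B1, e@B0}
  B2:   IN={a@B0, a@B4, b@B1, c@B3, d@B1, e@B0}   OUT={a@B0, a@B4, b@B1, c@B3, d@B2, e@B0}
  B3:   IN={a@B0, a@B4, b@B1, c@B3, d@B2, e@B0}   OUT={a@B0, a@B4, b@B1, c@B3, d@B2, e@B0}
  B4:   IN={a@B0, a@B4, b@B1, c@B3, d@B2, e@B0}   OUT={a@B4, b@B1, c@B3, d@B2, e@B0}
  B5:   IN={a@B4, b@B1, c@B3, d@B2, e@B0}   OUT={a@B4, b@B1, c@B3, d@B2, e@B0}
  B6:   IN={a@B4, b@B1, c@B3, d@B2, e@B0}   OUT={a@B6, b@B6, c@B3, d@B2, e@B6}
  B7:   IN={a@B6, b@B6, c@B3, d@B2, e@B6}   OUT={a@B6, b@B6, c@B3, d@B2, e@B6}
  B8:   IN={a@B6, b@B6, c@B3, d@B2, e@B6}   OUT={a@B6, b@B6, c@B3, d@B2, e@B6, f@B8}
  B9:   IN={a@B0, a@B4, a@B6, b@B1, b@B6, c@B3, d@B2, e@B0, e@B6, f@B8}   OUT={a@B0, a@B4, a@B6, b@B1, b@B6, c@B9, d@B2, e@B0, e@B6, f@B8}

Merge at B6: IN[B6] = OUT[B5] = {a@B4, b@B1, c@B3, d@B2, e@B0}
Applying B6's transfer function to that IN value gives OUT[B6] (row B6 above).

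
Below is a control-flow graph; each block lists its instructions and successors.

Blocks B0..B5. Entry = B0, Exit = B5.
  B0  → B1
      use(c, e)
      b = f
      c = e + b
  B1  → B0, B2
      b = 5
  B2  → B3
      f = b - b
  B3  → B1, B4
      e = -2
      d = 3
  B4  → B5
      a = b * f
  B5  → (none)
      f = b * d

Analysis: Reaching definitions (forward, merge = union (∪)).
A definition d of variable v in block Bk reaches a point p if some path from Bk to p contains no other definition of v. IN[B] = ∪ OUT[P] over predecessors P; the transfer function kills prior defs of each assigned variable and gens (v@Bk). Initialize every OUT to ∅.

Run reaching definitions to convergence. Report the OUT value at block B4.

Answer: {a@B4, b@B1, c@B0, d@B3, e@B3, f@B2}

Working:
Converged values:
  B0: | IN={b@B1, c@B0, d@B3, e@B3, f@B2} | OUT={b@B0, c@B0, d@B3, e@B3, f@B2}
  B1: | IN={b@B0, b@B1, c@B0, d@B3, e@B3, f@B2} | OUT={b@B1, c@B0, d@B3, e@B3, f@B2}
  B2: | IN={b@B1, c@B0, d@B3, e@B3, f@B2} | OUT={b@B1, c@B0, d@B3, e@B3, f@B2}
  B3: | IN={b@B1, c@B0, d@B3, e@B3, f@B2} | OUT={b@B1, c@B0, d@B3, e@B3, f@B2}
  B4: | IN={b@B1, c@B0, d@B3, e@B3, f@B2} | OUT={a@B4, b@B1, c@B0, d@B3, e@B3, f@B2}
  B5: | IN={a@B4, b@B1, c@B0, d@B3, e@B3, f@B2} | OUT={a@B4, b@B1, c@B0, d@B3, e@B3, f@B5}

Merge at B4: IN[B4] = OUT[B3] = {b@B1, c@B0, d@B3, e@B3, f@B2}
Applying B4's transfer function to that IN value gives OUT[B4] (row B4 above).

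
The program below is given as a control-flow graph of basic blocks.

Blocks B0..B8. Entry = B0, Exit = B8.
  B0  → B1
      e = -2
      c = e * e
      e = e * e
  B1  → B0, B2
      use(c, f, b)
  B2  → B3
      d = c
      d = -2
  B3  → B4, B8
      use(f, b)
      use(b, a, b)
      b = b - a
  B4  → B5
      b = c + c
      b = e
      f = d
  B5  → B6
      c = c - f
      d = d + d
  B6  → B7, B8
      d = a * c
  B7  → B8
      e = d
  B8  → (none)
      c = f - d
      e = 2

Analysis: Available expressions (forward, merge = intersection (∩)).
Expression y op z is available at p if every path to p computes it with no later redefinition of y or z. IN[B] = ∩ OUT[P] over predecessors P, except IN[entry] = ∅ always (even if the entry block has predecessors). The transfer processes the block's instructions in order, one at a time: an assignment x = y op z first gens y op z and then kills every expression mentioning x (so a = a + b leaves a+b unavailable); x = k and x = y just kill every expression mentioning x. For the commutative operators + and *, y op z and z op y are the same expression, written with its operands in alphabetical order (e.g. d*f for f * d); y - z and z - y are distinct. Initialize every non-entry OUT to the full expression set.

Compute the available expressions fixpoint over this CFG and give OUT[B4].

Answer: {c+c}

Working:
Per-block solution:
  B0:  IN={}  OUT={}
  B1:  IN={}  OUT={}
  B2:  IN={}  OUT={}
  B3:  IN={}  OUT={}
  B4:  IN={}  OUT={c+c}
  B5:  IN={c+c}  OUT={}
  B6:  IN={}  OUT={a*c}
  B7:  IN={a*c}  OUT={a*c}
  B8:  IN={}  OUT={f-d}

Merge at B4: IN[B4] = OUT[B3] = {}
Applying B4's transfer function to that IN value gives OUT[B4] (row B4 above).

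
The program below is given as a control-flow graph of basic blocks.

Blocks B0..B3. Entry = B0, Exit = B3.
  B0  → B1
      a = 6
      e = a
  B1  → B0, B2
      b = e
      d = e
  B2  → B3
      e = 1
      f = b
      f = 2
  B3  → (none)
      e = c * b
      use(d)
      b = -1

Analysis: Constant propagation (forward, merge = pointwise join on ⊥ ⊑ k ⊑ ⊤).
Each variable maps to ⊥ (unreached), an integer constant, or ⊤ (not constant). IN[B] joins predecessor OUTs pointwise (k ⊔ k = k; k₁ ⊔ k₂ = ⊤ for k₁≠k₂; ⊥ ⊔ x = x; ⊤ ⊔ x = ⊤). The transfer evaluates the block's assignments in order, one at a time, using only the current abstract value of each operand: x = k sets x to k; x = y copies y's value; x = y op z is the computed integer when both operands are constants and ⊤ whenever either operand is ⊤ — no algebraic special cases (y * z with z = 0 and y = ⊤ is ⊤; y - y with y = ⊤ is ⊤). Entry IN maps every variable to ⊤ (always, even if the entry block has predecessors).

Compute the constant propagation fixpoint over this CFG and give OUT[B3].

Per-block solution:
  B0: | IN=(all ⊤) | OUT={a:6, e:6; rest ⊤}
  B1: | IN={a:6, e:6; rest ⊤} | OUT={a:6, b:6, d:6, e:6; rest ⊤}
  B2: | IN={a:6, b:6, d:6, e:6; rest ⊤} | OUT={a:6, b:6, d:6, e:1, f:2; rest ⊤}
  B3: | IN={a:6, b:6, d:6, e:1, f:2; rest ⊤} | OUT={a:6, b:-1, d:6, f:2; rest ⊤}

Merge at B3: IN[B3] = OUT[B2] = {a: 6, b: 6, c: ⊤, d: 6, e: 1, f: 2}
Applying B3's transfer function to that IN value gives OUT[B3] (row B3 above).

Answer: {a: 6, b: -1, c: ⊤, d: 6, e: ⊤, f: 2}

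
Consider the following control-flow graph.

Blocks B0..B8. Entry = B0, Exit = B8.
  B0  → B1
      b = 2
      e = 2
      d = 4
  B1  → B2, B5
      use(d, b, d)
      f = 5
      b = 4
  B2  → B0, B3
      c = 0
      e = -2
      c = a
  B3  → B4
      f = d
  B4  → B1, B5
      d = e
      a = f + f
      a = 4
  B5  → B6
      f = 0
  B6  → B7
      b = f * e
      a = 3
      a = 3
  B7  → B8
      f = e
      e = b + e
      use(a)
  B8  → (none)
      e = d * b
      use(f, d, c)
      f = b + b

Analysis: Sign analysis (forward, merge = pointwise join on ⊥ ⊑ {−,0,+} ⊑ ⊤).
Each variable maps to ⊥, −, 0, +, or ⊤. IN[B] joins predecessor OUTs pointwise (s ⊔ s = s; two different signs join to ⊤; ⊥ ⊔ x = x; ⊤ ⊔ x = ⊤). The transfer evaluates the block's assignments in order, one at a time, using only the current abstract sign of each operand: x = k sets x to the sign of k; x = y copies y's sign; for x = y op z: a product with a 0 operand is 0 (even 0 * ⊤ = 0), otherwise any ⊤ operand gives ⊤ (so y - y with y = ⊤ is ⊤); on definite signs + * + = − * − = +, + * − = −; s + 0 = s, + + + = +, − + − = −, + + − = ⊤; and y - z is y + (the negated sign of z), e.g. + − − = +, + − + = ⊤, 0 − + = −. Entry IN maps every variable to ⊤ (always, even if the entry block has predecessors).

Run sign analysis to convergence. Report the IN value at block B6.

Answer: {a: ⊤, b: +, c: ⊤, d: ⊤, e: ⊤, f: 0}

Trace:
Converged values:
  B0:  IN=(all ⊤)  OUT={b:+, d:+, e:+; rest ⊤}
  B1:  IN={b:+; rest ⊤}  OUT={b:+, f:+; rest ⊤}
  B2:  IN={b:+, f:+; rest ⊤}  OUT={b:+, e:-, f:+; rest ⊤}
  B3:  IN={b:+, e:-, f:+; rest ⊤}  OUT={b:+, e:-; rest ⊤}
  B4:  IN={b:+, e:-; rest ⊤}  OUT={a:+, b:+, d:-, e:-; rest ⊤}
  B5:  IN={b:+; rest ⊤}  OUT={b:+, f:0; rest ⊤}
  B6:  IN={b:+, f:0; rest ⊤}  OUT={a:+, b:0, f:0; rest ⊤}
  B7:  IN={a:+, b:0, f:0; rest ⊤}  OUT={a:+, b:0; rest ⊤}
  B8:  IN={a:+, b:0; rest ⊤}  OUT={a:+, b:0, e:0, f:0; rest ⊤}

Merge at B6: IN[B6] = OUT[B5] = {a: ⊤, b: +, c: ⊤, d: ⊤, e: ⊤, f: 0}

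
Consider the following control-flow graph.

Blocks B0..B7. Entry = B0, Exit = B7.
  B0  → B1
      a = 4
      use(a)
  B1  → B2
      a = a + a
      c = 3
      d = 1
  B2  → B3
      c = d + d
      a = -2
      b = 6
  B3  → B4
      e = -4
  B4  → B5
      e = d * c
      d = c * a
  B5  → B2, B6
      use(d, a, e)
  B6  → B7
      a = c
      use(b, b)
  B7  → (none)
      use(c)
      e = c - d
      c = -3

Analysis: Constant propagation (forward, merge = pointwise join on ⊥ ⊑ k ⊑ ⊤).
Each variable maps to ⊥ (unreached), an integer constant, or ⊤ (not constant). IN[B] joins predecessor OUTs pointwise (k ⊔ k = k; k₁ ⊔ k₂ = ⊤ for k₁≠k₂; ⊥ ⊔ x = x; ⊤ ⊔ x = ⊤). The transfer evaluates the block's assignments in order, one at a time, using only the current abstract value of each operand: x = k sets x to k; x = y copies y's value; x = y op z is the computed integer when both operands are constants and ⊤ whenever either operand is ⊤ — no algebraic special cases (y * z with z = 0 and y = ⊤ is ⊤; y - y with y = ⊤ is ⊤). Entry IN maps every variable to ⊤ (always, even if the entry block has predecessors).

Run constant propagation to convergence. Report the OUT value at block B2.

Per-block solution:
  B0: | IN=(all ⊤) | OUT={a:4; rest ⊤}
  B1: | IN={a:4; rest ⊤} | OUT={a:8, c:3, d:1; rest ⊤}
  B2: | IN=(all ⊤) | OUT={a:-2, b:6; rest ⊤}
  B3: | IN={a:-2, b:6; rest ⊤} | OUT={a:-2, b:6, e:-4; rest ⊤}
  B4: | IN={a:-2, b:6, e:-4; rest ⊤} | OUT={a:-2, b:6; rest ⊤}
  B5: | IN={a:-2, b:6; rest ⊤} | OUT={a:-2, b:6; rest ⊤}
  B6: | IN={a:-2, b:6; rest ⊤} | OUT={b:6; rest ⊤}
  B7: | IN={b:6; rest ⊤} | OUT={b:6, c:-3; rest ⊤}

Merge at B2: IN[B2] = OUT[B1] ⊔ OUT[B5] = {a: ⊤, b: ⊤, c: ⊤, d: ⊤, e: ⊤, f: ⊤}
Applying B2's transfer function to that IN value gives OUT[B2] (row B2 above).

Answer: {a: -2, b: 6, c: ⊤, d: ⊤, e: ⊤, f: ⊤}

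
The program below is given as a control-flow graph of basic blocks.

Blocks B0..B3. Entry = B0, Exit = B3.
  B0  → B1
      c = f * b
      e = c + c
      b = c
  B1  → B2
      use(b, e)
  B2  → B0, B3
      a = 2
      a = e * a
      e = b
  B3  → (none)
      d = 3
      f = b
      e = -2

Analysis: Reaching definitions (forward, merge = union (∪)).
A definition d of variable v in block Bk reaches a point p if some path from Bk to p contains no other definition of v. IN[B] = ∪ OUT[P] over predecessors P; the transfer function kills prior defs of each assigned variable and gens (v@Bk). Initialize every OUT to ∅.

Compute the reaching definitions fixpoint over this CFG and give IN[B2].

Answer: {a@B2, b@B0, c@B0, e@B0}

Derivation:
Fixpoint table:
  B0: | IN={a@B2, b@B0, c@B0, e@B2} | OUT={a@B2, b@B0, c@B0, e@B0}
  B1: | IN={a@B2, b@B0, c@B0, e@B0} | OUT={a@B2, b@B0, c@B0, e@B0}
  B2: | IN={a@B2, b@B0, c@B0, e@B0} | OUT={a@B2, b@B0, c@B0, e@B2}
  B3: | IN={a@B2, b@B0, c@B0, e@B2} | OUT={a@B2, b@B0, c@B0, d@B3, e@B3, f@B3}

Merge at B2: IN[B2] = OUT[B1] = {a@B2, b@B0, c@B0, e@B0}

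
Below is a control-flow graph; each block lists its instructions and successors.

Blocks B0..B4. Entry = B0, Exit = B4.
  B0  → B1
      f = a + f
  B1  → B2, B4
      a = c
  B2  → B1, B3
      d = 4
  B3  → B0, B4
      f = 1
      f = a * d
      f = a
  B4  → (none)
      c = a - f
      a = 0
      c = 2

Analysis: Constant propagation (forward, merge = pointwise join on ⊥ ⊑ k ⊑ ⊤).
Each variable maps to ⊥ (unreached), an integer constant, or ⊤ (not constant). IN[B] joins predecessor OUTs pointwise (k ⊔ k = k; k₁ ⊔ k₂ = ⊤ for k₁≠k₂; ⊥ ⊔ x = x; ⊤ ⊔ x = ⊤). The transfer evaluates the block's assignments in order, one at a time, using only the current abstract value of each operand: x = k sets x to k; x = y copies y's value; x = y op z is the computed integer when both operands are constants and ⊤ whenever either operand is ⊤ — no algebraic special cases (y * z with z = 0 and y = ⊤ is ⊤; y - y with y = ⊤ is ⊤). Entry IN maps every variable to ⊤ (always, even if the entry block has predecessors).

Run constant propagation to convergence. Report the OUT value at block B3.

Per-block solution:
  B0:  IN=(all ⊤)  OUT=(all ⊤)
  B1:  IN=(all ⊤)  OUT=(all ⊤)
  B2:  IN=(all ⊤)  OUT={d:4; rest ⊤}
  B3:  IN={d:4; rest ⊤}  OUT={d:4; rest ⊤}
  B4:  IN=(all ⊤)  OUT={a:0, c:2; rest ⊤}

Merge at B3: IN[B3] = OUT[B2] = {a: ⊤, b: ⊤, c: ⊤, d: 4, e: ⊤, f: ⊤}
Applying B3's transfer function to that IN value gives OUT[B3] (row B3 above).

Answer: {a: ⊤, b: ⊤, c: ⊤, d: 4, e: ⊤, f: ⊤}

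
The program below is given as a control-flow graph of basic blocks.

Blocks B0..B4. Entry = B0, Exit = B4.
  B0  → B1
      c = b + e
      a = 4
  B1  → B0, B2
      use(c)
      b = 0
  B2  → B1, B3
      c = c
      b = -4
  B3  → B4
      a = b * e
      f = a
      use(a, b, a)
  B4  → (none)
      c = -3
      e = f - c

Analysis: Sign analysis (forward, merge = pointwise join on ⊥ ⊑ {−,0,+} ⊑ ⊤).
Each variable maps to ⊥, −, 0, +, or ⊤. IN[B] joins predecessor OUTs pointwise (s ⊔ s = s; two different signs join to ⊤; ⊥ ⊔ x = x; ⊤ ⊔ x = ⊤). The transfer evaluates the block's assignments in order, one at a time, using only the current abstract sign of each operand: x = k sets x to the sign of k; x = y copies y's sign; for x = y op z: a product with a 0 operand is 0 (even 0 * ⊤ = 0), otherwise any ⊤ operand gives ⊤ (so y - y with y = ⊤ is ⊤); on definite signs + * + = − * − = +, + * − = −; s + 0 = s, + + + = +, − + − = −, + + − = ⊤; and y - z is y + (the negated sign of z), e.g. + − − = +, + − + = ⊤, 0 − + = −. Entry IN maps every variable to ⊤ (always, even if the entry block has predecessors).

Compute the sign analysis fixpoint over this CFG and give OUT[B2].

Answer: {a: +, b: -, c: ⊤, d: ⊤, e: ⊤, f: ⊤}

Trace:
Converged values:
  B0:   IN=(all ⊤)   OUT={a:+; rest ⊤}
  B1:   IN={a:+; rest ⊤}   OUT={a:+, b:0; rest ⊤}
  B2:   IN={a:+, b:0; rest ⊤}   OUT={a:+, b:-; rest ⊤}
  B3:   IN={a:+, b:-; rest ⊤}   OUT={b:-; rest ⊤}
  B4:   IN={b:-; rest ⊤}   OUT={b:-, c:-; rest ⊤}

Merge at B2: IN[B2] = OUT[B1] = {a: +, b: 0, c: ⊤, d: ⊤, e: ⊤, f: ⊤}
Applying B2's transfer function to that IN value gives OUT[B2] (row B2 above).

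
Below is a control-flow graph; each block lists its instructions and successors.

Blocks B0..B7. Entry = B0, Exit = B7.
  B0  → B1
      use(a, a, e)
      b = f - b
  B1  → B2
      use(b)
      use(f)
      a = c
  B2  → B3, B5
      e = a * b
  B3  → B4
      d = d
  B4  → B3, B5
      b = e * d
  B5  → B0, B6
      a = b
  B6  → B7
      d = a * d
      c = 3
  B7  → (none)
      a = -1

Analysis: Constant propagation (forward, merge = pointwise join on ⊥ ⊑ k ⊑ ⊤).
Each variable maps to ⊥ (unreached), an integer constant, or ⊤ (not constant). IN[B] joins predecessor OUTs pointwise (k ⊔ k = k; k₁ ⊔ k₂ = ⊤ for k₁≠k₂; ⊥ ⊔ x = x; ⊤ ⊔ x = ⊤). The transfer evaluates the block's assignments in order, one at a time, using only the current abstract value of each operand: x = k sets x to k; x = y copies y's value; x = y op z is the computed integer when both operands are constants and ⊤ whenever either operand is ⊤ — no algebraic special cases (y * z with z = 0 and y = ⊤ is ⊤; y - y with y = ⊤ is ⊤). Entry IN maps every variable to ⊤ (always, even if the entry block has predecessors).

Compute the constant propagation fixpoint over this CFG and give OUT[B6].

Answer: {a: ⊤, b: ⊤, c: 3, d: ⊤, e: ⊤, f: ⊤}

Trace:
Converged values:
  B0: | IN=(all ⊤) | OUT=(all ⊤)
  B1: | IN=(all ⊤) | OUT=(all ⊤)
  B2: | IN=(all ⊤) | OUT=(all ⊤)
  B3: | IN=(all ⊤) | OUT=(all ⊤)
  B4: | IN=(all ⊤) | OUT=(all ⊤)
  B5: | IN=(all ⊤) | OUT=(all ⊤)
  B6: | IN=(all ⊤) | OUT={c:3; rest ⊤}
  B7: | IN={c:3; rest ⊤} | OUT={a:-1, c:3; rest ⊤}

Merge at B6: IN[B6] = OUT[B5] = {a: ⊤, b: ⊤, c: ⊤, d: ⊤, e: ⊤, f: ⊤}
Applying B6's transfer function to that IN value gives OUT[B6] (row B6 above).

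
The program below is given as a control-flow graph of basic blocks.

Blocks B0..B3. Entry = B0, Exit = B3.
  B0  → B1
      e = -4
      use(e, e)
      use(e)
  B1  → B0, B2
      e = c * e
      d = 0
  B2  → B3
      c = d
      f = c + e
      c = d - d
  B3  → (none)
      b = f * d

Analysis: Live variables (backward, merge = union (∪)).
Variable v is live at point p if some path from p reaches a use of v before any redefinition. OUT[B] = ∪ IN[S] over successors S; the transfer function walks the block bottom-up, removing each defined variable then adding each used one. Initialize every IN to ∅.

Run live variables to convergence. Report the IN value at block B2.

Fixpoint table:
  B0: | IN={c} | OUT={c, e}
  B1: | IN={c, e} | OUT={c, d, e}
  B2: | IN={d, e} | OUT={d, f}
  B3: | IN={d, f} | OUT={}

Merge at B2: OUT[B2] = IN[B3] = {d, f}
Applying B2's transfer function to that OUT value gives IN[B2] (row B2 above).

Answer: {d, e}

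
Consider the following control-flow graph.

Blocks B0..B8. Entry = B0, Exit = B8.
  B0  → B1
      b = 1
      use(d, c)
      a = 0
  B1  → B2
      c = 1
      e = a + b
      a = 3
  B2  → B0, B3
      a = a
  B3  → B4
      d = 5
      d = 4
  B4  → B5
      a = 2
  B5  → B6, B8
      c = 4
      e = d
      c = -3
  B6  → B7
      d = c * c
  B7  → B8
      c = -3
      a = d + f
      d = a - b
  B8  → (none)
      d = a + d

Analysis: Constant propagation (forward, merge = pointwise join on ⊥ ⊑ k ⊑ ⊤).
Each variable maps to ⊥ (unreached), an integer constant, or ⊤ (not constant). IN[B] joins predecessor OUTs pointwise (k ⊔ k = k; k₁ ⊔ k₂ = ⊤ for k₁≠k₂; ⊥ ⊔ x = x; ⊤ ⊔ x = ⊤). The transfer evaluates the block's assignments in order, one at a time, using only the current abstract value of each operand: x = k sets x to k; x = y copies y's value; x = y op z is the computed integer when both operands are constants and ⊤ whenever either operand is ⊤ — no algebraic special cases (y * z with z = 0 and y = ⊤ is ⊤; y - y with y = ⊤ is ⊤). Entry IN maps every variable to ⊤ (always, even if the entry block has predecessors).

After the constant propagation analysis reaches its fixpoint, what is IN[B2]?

Answer: {a: 3, b: 1, c: 1, d: ⊤, e: 1, f: ⊤}

Derivation:
Converged values:
  B0:  IN=(all ⊤)  OUT={a:0, b:1; rest ⊤}
  B1:  IN={a:0, b:1; rest ⊤}  OUT={a:3, b:1, c:1, e:1; rest ⊤}
  B2:  IN={a:3, b:1, c:1, e:1; rest ⊤}  OUT={a:3, b:1, c:1, e:1; rest ⊤}
  B3:  IN={a:3, b:1, c:1, e:1; rest ⊤}  OUT={a:3, b:1, c:1, d:4, e:1; rest ⊤}
  B4:  IN={a:3, b:1, c:1, d:4, e:1; rest ⊤}  OUT={a:2, b:1, c:1, d:4, e:1; rest ⊤}
  B5:  IN={a:2, b:1, c:1, d:4, e:1; rest ⊤}  OUT={a:2, b:1, c:-3, d:4, e:4; rest ⊤}
  B6:  IN={a:2, b:1, c:-3, d:4, e:4; rest ⊤}  OUT={a:2, b:1, c:-3, d:9, e:4; rest ⊤}
  B7:  IN={a:2, b:1, c:-3, d:9, e:4; rest ⊤}  OUT={b:1, c:-3, e:4; rest ⊤}
  B8:  IN={b:1, c:-3, e:4; rest ⊤}  OUT={b:1, c:-3, e:4; rest ⊤}

Merge at B2: IN[B2] = OUT[B1] = {a: 3, b: 1, c: 1, d: ⊤, e: 1, f: ⊤}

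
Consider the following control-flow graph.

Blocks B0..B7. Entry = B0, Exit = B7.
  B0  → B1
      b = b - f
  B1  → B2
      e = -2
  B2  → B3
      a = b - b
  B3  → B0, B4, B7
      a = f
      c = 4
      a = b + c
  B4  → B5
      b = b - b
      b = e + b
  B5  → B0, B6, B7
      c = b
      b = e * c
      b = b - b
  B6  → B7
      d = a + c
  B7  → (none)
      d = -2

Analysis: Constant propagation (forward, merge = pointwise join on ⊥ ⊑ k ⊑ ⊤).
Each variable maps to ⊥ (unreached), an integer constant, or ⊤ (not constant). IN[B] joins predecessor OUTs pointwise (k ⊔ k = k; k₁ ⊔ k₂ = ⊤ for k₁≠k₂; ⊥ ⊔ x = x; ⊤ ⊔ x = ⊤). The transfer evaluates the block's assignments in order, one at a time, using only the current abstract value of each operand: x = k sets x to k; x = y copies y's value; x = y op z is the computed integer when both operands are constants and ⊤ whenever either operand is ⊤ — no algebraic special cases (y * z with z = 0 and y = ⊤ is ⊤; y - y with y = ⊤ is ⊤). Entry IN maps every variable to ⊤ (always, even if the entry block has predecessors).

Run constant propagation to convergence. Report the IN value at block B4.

Answer: {a: ⊤, b: ⊤, c: 4, d: ⊤, e: -2, f: ⊤}

Working:
Converged values:
  B0:   IN=(all ⊤)   OUT=(all ⊤)
  B1:   IN=(all ⊤)   OUT={e:-2; rest ⊤}
  B2:   IN={e:-2; rest ⊤}   OUT={e:-2; rest ⊤}
  B3:   IN={e:-2; rest ⊤}   OUT={c:4, e:-2; rest ⊤}
  B4:   IN={c:4, e:-2; rest ⊤}   OUT={c:4, e:-2; rest ⊤}
  B5:   IN={c:4, e:-2; rest ⊤}   OUT={e:-2; rest ⊤}
  B6:   IN={e:-2; rest ⊤}   OUT={e:-2; rest ⊤}
  B7:   IN={e:-2; rest ⊤}   OUT={d:-2, e:-2; rest ⊤}

Merge at B4: IN[B4] = OUT[B3] = {a: ⊤, b: ⊤, c: 4, d: ⊤, e: -2, f: ⊤}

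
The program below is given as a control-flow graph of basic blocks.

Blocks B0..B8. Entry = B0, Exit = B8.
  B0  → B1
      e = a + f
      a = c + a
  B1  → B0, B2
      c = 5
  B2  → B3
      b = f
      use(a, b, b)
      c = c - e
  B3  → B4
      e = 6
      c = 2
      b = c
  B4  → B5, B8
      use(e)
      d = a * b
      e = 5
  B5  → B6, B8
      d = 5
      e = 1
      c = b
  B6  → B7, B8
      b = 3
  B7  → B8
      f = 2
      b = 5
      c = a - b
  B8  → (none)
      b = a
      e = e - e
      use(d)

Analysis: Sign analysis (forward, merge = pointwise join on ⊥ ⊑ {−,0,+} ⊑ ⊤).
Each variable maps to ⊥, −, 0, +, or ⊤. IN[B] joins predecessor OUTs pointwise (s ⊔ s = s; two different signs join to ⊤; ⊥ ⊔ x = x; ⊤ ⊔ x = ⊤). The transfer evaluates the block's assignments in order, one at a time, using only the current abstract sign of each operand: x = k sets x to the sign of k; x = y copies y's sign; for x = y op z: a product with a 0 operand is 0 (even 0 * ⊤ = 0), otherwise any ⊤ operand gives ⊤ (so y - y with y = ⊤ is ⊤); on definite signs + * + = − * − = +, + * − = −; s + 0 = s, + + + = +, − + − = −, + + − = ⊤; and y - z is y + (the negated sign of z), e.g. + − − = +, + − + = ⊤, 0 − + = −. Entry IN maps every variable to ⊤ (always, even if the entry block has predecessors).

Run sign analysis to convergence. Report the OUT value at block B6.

Fixpoint table:
  B0: | IN=(all ⊤) | OUT=(all ⊤)
  B1: | IN=(all ⊤) | OUT={c:+; rest ⊤}
  B2: | IN={c:+; rest ⊤} | OUT=(all ⊤)
  B3: | IN=(all ⊤) | OUT={b:+, c:+, e:+; rest ⊤}
  B4: | IN={b:+, c:+, e:+; rest ⊤} | OUT={b:+, c:+, e:+; rest ⊤}
  B5: | IN={b:+, c:+, e:+; rest ⊤} | OUT={b:+, c:+, d:+, e:+; rest ⊤}
  B6: | IN={b:+, c:+, d:+, e:+; rest ⊤} | OUT={b:+, c:+, d:+, e:+; rest ⊤}
  B7: | IN={b:+, c:+, d:+, e:+; rest ⊤} | OUT={b:+, d:+, e:+, f:+; rest ⊤}
  B8: | IN={b:+, e:+; rest ⊤} | OUT=(all ⊤)

Merge at B6: IN[B6] = OUT[B5] = {a: ⊤, b: +, c: +, d: +, e: +, f: ⊤}
Applying B6's transfer function to that IN value gives OUT[B6] (row B6 above).

Answer: {a: ⊤, b: +, c: +, d: +, e: +, f: ⊤}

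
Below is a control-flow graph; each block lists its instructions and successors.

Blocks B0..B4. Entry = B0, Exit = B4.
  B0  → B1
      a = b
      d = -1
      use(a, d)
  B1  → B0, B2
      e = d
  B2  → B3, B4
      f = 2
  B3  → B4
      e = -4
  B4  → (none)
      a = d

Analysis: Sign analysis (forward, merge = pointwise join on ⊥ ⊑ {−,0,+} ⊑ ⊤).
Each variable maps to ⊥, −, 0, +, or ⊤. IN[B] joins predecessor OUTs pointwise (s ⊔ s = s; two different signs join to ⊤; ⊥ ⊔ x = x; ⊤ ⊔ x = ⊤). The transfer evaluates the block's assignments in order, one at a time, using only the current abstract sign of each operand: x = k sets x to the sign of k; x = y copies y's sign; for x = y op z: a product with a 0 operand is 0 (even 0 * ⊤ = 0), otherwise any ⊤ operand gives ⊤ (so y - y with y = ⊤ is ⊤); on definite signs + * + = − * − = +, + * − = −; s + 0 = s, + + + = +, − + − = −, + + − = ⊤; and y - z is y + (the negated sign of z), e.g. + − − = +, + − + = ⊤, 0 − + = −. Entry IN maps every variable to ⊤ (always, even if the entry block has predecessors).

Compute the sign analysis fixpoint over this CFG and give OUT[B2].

Answer: {a: ⊤, b: ⊤, c: ⊤, d: -, e: -, f: +}

Trace:
Fixpoint table:
  B0:   IN=(all ⊤)   OUT={d:-; rest ⊤}
  B1:   IN={d:-; rest ⊤}   OUT={d:-, e:-; rest ⊤}
  B2:   IN={d:-, e:-; rest ⊤}   OUT={d:-, e:-, f:+; rest ⊤}
  B3:   IN={d:-, e:-, f:+; rest ⊤}   OUT={d:-, e:-, f:+; rest ⊤}
  B4:   IN={d:-, e:-, f:+; rest ⊤}   OUT={a:-, d:-, e:-, f:+; rest ⊤}

Merge at B2: IN[B2] = OUT[B1] = {a: ⊤, b: ⊤, c: ⊤, d: -, e: -, f: ⊤}
Applying B2's transfer function to that IN value gives OUT[B2] (row B2 above).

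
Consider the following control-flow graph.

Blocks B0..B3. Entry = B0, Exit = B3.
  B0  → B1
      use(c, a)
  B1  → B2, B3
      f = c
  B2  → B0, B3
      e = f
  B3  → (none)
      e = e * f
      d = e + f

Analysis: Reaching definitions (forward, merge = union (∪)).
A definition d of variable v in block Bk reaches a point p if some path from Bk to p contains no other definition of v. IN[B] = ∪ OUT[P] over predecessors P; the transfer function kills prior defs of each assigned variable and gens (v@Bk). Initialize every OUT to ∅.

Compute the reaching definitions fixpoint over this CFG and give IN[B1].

Per-block solution:
  B0: | IN={e@B2, f@B1} | OUT={e@B2, f@B1}
  B1: | IN={e@B2, f@B1} | OUT={e@B2, f@B1}
  B2: | IN={e@B2, f@B1} | OUT={e@B2, f@B1}
  B3: | IN={e@B2, f@B1} | OUT={d@B3, e@B3, f@B1}

Merge at B1: IN[B1] = OUT[B0] = {e@B2, f@B1}

Answer: {e@B2, f@B1}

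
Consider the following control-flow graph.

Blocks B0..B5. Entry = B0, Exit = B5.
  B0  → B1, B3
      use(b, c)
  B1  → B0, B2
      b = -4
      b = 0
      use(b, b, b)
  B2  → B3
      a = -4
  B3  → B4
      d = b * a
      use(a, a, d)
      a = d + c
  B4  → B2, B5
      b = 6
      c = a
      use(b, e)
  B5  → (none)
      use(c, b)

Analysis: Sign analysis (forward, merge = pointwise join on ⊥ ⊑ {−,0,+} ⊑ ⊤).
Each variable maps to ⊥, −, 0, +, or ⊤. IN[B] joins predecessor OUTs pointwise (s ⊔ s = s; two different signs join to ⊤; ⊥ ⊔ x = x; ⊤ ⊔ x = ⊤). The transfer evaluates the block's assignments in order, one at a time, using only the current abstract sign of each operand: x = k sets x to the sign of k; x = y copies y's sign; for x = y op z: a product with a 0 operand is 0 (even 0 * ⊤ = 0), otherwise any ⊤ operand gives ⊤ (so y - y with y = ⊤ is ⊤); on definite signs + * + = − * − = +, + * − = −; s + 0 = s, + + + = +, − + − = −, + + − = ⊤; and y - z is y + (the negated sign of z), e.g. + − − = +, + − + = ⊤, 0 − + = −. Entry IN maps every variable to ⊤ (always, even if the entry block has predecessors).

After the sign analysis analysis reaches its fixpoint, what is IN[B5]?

Per-block solution:
  B0: | IN=(all ⊤) | OUT=(all ⊤)
  B1: | IN=(all ⊤) | OUT={b:0; rest ⊤}
  B2: | IN=(all ⊤) | OUT={a:-; rest ⊤}
  B3: | IN=(all ⊤) | OUT=(all ⊤)
  B4: | IN=(all ⊤) | OUT={b:+; rest ⊤}
  B5: | IN={b:+; rest ⊤} | OUT={b:+; rest ⊤}

Merge at B5: IN[B5] = OUT[B4] = {a: ⊤, b: +, c: ⊤, d: ⊤, e: ⊤, f: ⊤}

Answer: {a: ⊤, b: +, c: ⊤, d: ⊤, e: ⊤, f: ⊤}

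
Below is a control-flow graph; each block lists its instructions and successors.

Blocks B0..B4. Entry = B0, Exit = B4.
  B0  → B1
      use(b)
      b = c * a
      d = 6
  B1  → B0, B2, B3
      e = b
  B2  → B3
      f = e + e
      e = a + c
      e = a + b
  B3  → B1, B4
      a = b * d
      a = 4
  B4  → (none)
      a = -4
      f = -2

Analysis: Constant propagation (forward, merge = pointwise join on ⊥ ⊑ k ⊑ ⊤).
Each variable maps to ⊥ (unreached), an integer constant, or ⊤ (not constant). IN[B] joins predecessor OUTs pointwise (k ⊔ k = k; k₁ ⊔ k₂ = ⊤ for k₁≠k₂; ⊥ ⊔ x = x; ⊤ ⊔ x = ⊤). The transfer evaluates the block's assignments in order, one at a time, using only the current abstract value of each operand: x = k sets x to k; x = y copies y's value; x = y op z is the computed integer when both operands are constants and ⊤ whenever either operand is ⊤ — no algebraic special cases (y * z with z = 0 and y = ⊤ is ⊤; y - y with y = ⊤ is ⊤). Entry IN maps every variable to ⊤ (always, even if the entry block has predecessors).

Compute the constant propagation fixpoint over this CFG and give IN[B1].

Converged values:
  B0:   IN=(all ⊤)   OUT={d:6; rest ⊤}
  B1:   IN={d:6; rest ⊤}   OUT={d:6; rest ⊤}
  B2:   IN={d:6; rest ⊤}   OUT={d:6; rest ⊤}
  B3:   IN={d:6; rest ⊤}   OUT={a:4, d:6; rest ⊤}
  B4:   IN={a:4, d:6; rest ⊤}   OUT={a:-4, d:6, f:-2; rest ⊤}

Merge at B1: IN[B1] = OUT[B0] ⊔ OUT[B3] = {a: ⊤, b: ⊤, c: ⊤, d: 6, e: ⊤, f: ⊤}

Answer: {a: ⊤, b: ⊤, c: ⊤, d: 6, e: ⊤, f: ⊤}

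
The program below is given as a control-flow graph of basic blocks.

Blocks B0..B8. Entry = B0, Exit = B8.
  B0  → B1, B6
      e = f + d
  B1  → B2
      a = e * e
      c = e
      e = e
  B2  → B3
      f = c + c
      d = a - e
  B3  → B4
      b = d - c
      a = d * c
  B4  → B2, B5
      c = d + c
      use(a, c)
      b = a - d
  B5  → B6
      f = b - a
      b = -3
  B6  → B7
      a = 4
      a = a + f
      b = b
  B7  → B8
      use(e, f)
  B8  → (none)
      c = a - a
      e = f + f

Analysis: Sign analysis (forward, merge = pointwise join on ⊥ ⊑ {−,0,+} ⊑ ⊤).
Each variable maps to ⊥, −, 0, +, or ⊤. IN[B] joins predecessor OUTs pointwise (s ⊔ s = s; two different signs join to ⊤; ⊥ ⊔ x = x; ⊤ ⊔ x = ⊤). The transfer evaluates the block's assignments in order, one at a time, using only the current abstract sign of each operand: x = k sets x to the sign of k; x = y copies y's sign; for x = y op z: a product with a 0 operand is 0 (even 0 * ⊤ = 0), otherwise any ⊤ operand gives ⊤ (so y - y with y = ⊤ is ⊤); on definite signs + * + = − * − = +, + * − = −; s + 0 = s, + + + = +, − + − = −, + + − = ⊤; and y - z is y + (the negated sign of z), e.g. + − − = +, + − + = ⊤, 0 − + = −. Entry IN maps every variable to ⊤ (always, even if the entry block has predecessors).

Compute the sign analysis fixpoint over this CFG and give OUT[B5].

Answer: {a: ⊤, b: -, c: ⊤, d: ⊤, e: ⊤, f: ⊤}

Working:
Per-block solution:
  B0:   IN=(all ⊤)   OUT=(all ⊤)
  B1:   IN=(all ⊤)   OUT=(all ⊤)
  B2:   IN=(all ⊤)   OUT=(all ⊤)
  B3:   IN=(all ⊤)   OUT=(all ⊤)
  B4:   IN=(all ⊤)   OUT=(all ⊤)
  B5:   IN=(all ⊤)   OUT={b:-; rest ⊤}
  B6:   IN=(all ⊤)   OUT=(all ⊤)
  B7:   IN=(all ⊤)   OUT=(all ⊤)
  B8:   IN=(all ⊤)   OUT=(all ⊤)

Merge at B5: IN[B5] = OUT[B4] = {a: ⊤, b: ⊤, c: ⊤, d: ⊤, e: ⊤, f: ⊤}
Applying B5's transfer function to that IN value gives OUT[B5] (row B5 above).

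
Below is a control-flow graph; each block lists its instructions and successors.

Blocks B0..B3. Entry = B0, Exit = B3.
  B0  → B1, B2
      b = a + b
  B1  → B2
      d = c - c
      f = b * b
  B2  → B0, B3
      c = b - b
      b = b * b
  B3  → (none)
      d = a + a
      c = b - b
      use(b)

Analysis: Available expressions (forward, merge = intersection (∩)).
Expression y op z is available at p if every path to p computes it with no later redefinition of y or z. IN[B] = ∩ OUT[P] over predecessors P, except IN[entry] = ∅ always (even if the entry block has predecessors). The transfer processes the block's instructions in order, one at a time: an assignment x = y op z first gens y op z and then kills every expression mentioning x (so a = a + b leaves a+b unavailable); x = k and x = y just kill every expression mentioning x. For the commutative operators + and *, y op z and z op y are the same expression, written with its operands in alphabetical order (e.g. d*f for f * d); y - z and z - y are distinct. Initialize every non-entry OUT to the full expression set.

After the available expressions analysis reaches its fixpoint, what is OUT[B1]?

Answer: {b*b, c-c}

Working:
Per-block solution:
  B0:  IN={}  OUT={}
  B1:  IN={}  OUT={b*b, c-c}
  B2:  IN={}  OUT={}
  B3:  IN={}  OUT={a+a, b-b}

Merge at B1: IN[B1] = OUT[B0] = {}
Applying B1's transfer function to that IN value gives OUT[B1] (row B1 above).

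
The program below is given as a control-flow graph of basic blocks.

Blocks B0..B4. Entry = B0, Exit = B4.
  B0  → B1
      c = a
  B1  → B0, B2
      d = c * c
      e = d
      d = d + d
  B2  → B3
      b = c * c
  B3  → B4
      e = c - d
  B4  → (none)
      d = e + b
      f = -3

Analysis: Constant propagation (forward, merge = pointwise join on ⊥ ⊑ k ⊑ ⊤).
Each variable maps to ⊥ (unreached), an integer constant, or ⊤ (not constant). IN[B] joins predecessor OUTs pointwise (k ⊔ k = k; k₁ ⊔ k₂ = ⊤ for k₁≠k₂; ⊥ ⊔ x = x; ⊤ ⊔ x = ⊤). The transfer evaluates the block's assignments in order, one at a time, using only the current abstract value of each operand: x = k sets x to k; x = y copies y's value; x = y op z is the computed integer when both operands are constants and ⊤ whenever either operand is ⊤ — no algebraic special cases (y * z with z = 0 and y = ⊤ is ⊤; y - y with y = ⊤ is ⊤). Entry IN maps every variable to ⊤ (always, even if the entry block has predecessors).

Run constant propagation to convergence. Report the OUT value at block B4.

Answer: {a: ⊤, b: ⊤, c: ⊤, d: ⊤, e: ⊤, f: -3}

Derivation:
Converged values:
  B0:   IN=(all ⊤)   OUT=(all ⊤)
  B1:   IN=(all ⊤)   OUT=(all ⊤)
  B2:   IN=(all ⊤)   OUT=(all ⊤)
  B3:   IN=(all ⊤)   OUT=(all ⊤)
  B4:   IN=(all ⊤)   OUT={f:-3; rest ⊤}

Merge at B4: IN[B4] = OUT[B3] = {a: ⊤, b: ⊤, c: ⊤, d: ⊤, e: ⊤, f: ⊤}
Applying B4's transfer function to that IN value gives OUT[B4] (row B4 above).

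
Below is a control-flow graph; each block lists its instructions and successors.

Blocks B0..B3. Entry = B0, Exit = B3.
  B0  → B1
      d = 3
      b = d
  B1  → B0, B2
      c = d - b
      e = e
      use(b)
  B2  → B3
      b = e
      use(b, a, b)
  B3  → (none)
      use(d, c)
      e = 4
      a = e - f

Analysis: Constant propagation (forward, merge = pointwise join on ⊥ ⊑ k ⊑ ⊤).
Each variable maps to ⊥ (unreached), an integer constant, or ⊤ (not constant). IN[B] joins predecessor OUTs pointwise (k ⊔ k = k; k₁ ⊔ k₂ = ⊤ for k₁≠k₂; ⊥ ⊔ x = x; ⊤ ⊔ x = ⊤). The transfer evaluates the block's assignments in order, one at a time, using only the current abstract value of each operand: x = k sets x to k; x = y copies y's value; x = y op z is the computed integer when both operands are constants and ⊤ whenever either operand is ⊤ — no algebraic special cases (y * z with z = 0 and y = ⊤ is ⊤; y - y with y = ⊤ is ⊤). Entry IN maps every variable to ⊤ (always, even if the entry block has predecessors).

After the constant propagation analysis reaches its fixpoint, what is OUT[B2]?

Answer: {a: ⊤, b: ⊤, c: 0, d: 3, e: ⊤, f: ⊤}

Working:
Converged values:
  B0:  IN=(all ⊤)  OUT={b:3, d:3; rest ⊤}
  B1:  IN={b:3, d:3; rest ⊤}  OUT={b:3, c:0, d:3; rest ⊤}
  B2:  IN={b:3, c:0, d:3; rest ⊤}  OUT={c:0, d:3; rest ⊤}
  B3:  IN={c:0, d:3; rest ⊤}  OUT={c:0, d:3, e:4; rest ⊤}

Merge at B2: IN[B2] = OUT[B1] = {a: ⊤, b: 3, c: 0, d: 3, e: ⊤, f: ⊤}
Applying B2's transfer function to that IN value gives OUT[B2] (row B2 above).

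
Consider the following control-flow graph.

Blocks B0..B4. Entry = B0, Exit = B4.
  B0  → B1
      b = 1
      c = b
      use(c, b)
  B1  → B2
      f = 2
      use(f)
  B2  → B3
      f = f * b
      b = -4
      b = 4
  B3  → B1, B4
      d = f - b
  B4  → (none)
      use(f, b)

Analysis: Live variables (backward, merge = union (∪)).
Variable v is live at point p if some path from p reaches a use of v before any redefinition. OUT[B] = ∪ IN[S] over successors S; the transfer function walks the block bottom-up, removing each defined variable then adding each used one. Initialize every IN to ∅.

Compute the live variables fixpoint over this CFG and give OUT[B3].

Answer: {b, f}

Derivation:
Converged values:
  B0: | IN={} | OUT={b}
  B1: | IN={b} | OUT={b, f}
  B2: | IN={b, f} | OUT={b, f}
  B3: | IN={b, f} | OUT={b, f}
  B4: | IN={b, f} | OUT={}

Merge at B3: OUT[B3] = IN[B1] ⊔ IN[B4] = {b, f}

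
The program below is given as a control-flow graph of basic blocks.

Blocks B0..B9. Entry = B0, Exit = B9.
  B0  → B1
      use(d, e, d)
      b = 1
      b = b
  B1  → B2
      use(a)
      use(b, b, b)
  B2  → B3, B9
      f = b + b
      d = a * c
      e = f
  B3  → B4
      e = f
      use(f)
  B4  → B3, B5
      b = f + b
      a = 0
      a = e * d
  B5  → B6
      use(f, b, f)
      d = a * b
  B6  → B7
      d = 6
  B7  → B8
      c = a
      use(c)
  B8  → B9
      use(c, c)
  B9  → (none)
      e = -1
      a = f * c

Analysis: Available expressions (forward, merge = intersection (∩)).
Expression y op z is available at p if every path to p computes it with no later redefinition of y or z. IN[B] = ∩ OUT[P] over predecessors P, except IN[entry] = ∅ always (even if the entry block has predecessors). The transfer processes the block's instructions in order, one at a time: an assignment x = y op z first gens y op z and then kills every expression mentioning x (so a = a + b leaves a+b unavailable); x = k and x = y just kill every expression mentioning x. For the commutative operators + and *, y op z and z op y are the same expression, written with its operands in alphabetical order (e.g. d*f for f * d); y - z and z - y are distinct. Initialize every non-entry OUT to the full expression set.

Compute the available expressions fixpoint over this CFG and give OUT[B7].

Per-block solution:
  B0:   IN={}   OUT={}
  B1:   IN={}   OUT={}
  B2:   IN={}   OUT={a*c, b+b}
  B3:   IN={}   OUT={}
  B4:   IN={}   OUT={d*e}
  B5:   IN={d*e}   OUT={a*b}
  B6:   IN={a*b}   OUT={a*b}
  B7:   IN={a*b}   OUT={a*b}
  B8:   IN={a*b}   OUT={a*b}
  B9:   IN={}   OUT={c*f}

Merge at B7: IN[B7] = OUT[B6] = {a*b}
Applying B7's transfer function to that IN value gives OUT[B7] (row B7 above).

Answer: {a*b}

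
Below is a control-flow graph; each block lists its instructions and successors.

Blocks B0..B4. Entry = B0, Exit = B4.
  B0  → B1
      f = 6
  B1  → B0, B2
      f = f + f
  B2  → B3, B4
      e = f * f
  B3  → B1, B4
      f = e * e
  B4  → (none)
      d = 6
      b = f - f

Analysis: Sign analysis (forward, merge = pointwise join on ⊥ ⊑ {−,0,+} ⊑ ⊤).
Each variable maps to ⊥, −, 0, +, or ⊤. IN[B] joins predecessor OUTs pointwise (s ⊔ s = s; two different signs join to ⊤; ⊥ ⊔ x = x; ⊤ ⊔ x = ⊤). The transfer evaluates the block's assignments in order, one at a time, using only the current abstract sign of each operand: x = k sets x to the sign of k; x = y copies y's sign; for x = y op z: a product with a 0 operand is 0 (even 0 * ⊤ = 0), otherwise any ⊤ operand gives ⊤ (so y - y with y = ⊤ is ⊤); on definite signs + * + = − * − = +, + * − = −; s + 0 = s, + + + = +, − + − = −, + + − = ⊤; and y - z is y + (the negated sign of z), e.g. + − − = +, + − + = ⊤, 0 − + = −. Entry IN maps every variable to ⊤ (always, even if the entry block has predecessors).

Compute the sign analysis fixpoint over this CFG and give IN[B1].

Per-block solution:
  B0:   IN=(all ⊤)   OUT={f:+; rest ⊤}
  B1:   IN={f:+; rest ⊤}   OUT={f:+; rest ⊤}
  B2:   IN={f:+; rest ⊤}   OUT={e:+, f:+; rest ⊤}
  B3:   IN={e:+, f:+; rest ⊤}   OUT={e:+, f:+; rest ⊤}
  B4:   IN={e:+, f:+; rest ⊤}   OUT={d:+, e:+, f:+; rest ⊤}

Merge at B1: IN[B1] = OUT[B0] ⊔ OUT[B3] = {a: ⊤, b: ⊤, c: ⊤, d: ⊤, e: ⊤, f: +}

Answer: {a: ⊤, b: ⊤, c: ⊤, d: ⊤, e: ⊤, f: +}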